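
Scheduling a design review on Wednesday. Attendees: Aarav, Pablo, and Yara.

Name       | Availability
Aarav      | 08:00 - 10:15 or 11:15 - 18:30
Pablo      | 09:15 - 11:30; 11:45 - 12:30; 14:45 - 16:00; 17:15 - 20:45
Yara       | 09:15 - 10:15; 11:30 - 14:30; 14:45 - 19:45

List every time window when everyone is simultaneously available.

Aarav ∩ Pablo: 09:15-10:15, 11:15-11:30, 11:45-12:30, 14:45-16:00, 17:15-18:30.
Aarav ∩ Pablo ∩ Yara: 09:15-10:15, 11:45-12:30, 14:45-16:00, 17:15-18:30.
Those are the intersection windows.

09:15-10:15, 11:45-12:30, 14:45-16:00, 17:15-18:30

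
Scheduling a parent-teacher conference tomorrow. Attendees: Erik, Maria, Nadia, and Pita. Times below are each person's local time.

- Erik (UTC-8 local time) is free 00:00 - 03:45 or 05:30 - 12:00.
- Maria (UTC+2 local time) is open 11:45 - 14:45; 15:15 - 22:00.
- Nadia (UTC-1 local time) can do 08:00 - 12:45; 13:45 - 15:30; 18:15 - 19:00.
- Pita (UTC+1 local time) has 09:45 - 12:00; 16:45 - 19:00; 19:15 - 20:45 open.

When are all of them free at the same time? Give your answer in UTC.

Erik in UTC: 08:00-11:45, 13:30-20:00 (add 8h to convert from UTC-8).
Maria in UTC: 09:45-12:45, 13:15-20:00 (subtract 2h to convert from UTC+2).
Nadia in UTC: 09:00-13:45, 14:45-16:30, 19:15-20:00 (add 1h to convert from UTC-1).
Pita in UTC: 08:45-11:00, 15:45-18:00, 18:15-19:45 (subtract 1h to convert from UTC+1).
Erik ∩ Maria: 09:45-11:45, 13:30-20:00.
Erik ∩ Maria ∩ Nadia: 09:45-11:45, 13:30-13:45, 14:45-16:30, 19:15-20:00.
Erik ∩ Maria ∩ Nadia ∩ Pita: 09:45-11:00, 15:45-16:30, 19:15-19:45.

09:45-11:00, 15:45-16:30, 19:15-19:45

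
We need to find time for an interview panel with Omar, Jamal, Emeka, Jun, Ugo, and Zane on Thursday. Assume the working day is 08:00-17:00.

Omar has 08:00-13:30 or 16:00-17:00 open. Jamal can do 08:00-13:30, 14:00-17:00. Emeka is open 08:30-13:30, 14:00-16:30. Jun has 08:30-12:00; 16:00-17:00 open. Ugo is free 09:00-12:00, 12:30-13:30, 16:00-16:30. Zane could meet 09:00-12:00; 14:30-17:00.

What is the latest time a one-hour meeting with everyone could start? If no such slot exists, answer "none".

Omar ∩ Jamal: 08:00-13:30, 16:00-17:00.
Omar ∩ Jamal ∩ Emeka: 08:30-13:30, 16:00-16:30.
Omar ∩ Jamal ∩ Emeka ∩ Jun: 08:30-12:00, 16:00-16:30.
Omar ∩ Jamal ∩ Emeka ∩ Jun ∩ Ugo: 09:00-12:00, 16:00-16:30.
Omar ∩ Jamal ∩ Emeka ∩ Jun ∩ Ugo ∩ Zane: 09:00-12:00, 16:00-16:30.
The last common window of at least 60 minutes is 09:00-12:00; a 60-minute meeting can start as late as 11:00 and still end by 12:00.

11:00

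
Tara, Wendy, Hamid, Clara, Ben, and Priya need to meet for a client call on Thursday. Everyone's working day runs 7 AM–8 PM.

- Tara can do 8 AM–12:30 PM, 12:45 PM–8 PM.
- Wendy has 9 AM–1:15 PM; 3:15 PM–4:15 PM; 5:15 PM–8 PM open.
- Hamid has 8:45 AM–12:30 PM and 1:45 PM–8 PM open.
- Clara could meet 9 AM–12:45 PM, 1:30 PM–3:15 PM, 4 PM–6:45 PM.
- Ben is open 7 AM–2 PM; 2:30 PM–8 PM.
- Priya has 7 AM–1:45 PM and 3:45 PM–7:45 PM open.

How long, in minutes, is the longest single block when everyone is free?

Tara ∩ Wendy: 09:00-12:30, 12:45-13:15, 15:15-16:15, 17:15-20:00.
Tara ∩ Wendy ∩ Hamid: 09:00-12:30, 15:15-16:15, 17:15-20:00.
Tara ∩ Wendy ∩ Hamid ∩ Clara: 09:00-12:30, 16:00-16:15, 17:15-18:45.
Tara ∩ Wendy ∩ Hamid ∩ Clara ∩ Ben: 09:00-12:30, 16:00-16:15, 17:15-18:45.
Tara ∩ Wendy ∩ Hamid ∩ Clara ∩ Ben ∩ Priya: 09:00-12:30, 16:00-16:15, 17:15-18:45.
The longest is 09:00-12:30 at 210 minutes.

210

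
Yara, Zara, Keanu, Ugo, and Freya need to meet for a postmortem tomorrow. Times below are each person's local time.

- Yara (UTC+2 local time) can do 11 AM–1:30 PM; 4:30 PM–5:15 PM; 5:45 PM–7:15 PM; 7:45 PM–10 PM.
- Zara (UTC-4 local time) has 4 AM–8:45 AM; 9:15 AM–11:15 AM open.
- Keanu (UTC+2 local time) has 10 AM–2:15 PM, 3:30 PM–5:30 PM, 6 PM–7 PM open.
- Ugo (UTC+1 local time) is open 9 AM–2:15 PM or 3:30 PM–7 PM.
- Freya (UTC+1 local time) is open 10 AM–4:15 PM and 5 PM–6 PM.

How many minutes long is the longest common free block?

150

Yara in UTC: 09:00-11:30, 14:30-15:15, 15:45-17:15, 17:45-20:00 (subtract 2h to convert from UTC+2).
Zara in UTC: 08:00-12:45, 13:15-15:15 (add 4h to convert from UTC-4).
Keanu in UTC: 08:00-12:15, 13:30-15:30, 16:00-17:00 (subtract 2h to convert from UTC+2).
Ugo in UTC: 08:00-13:15, 14:30-18:00 (subtract 1h to convert from UTC+1).
Freya in UTC: 09:00-15:15, 16:00-17:00 (subtract 1h to convert from UTC+1).
Yara ∩ Zara: 09:00-11:30, 14:30-15:15.
Yara ∩ Zara ∩ Keanu: 09:00-11:30, 14:30-15:15.
Yara ∩ Zara ∩ Keanu ∩ Ugo: 09:00-11:30, 14:30-15:15.
Yara ∩ Zara ∩ Keanu ∩ Ugo ∩ Freya: 09:00-11:30, 14:30-15:15.
The longest is 09:00-11:30 at 150 minutes.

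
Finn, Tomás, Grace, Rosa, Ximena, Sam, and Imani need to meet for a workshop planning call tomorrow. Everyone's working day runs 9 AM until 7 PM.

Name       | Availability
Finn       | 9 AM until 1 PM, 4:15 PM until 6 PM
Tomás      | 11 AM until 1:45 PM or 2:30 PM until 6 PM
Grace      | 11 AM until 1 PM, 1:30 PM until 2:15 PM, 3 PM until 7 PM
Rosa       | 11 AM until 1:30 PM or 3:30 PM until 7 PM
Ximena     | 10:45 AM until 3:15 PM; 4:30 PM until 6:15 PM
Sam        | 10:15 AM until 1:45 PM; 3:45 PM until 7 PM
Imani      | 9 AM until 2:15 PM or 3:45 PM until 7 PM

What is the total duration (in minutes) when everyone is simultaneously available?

210

Finn ∩ Tomás: 11:00-13:00, 16:15-18:00.
Finn ∩ Tomás ∩ Grace: 11:00-13:00, 16:15-18:00.
Finn ∩ Tomás ∩ Grace ∩ Rosa: 11:00-13:00, 16:15-18:00.
Finn ∩ Tomás ∩ Grace ∩ Rosa ∩ Ximena: 11:00-13:00, 16:30-18:00.
Finn ∩ Tomás ∩ Grace ∩ Rosa ∩ Ximena ∩ Sam: 11:00-13:00, 16:30-18:00.
Finn ∩ Tomás ∩ Grace ∩ Rosa ∩ Ximena ∩ Sam ∩ Imani: 11:00-13:00, 16:30-18:00.
Summing the common windows: 120 + 90 = 210 minutes.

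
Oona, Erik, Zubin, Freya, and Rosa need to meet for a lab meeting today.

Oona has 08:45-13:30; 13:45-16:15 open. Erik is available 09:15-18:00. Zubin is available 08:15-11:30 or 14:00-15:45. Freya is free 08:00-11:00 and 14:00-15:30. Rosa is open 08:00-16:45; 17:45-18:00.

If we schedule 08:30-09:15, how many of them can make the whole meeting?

3

Zubin, Freya, and Rosa can make the full 08:30-09:15 slot — that's 3.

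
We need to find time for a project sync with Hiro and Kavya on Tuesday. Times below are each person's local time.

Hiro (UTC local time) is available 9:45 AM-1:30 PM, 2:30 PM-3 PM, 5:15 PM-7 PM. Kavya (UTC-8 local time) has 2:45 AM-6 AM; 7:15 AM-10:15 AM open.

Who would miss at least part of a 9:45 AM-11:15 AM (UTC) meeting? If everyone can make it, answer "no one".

Hiro in UTC: 09:45-13:30, 14:30-15:00, 17:15-19:00.
Kavya in UTC: 10:45-14:00, 15:15-18:15 (add 8h to convert from UTC-8).
Hiro: free for 09:45-11:15. Kavya: not fully free for 09:45-11:15.

Kavya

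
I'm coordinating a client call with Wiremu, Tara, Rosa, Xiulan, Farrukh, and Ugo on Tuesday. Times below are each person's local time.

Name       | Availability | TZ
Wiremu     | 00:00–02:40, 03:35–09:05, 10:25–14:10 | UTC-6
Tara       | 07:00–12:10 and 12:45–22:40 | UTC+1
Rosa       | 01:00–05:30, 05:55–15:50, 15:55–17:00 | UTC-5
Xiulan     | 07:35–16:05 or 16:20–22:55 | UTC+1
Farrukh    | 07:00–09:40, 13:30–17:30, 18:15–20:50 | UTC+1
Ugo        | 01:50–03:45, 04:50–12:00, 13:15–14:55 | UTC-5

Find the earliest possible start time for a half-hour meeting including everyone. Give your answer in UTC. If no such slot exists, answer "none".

06:50

Wiremu in UTC: 06:00-08:40, 09:35-15:05, 16:25-20:10 (add 6h to convert from UTC-6).
Tara in UTC: 06:00-11:10, 11:45-21:40 (subtract 1h to convert from UTC+1).
Rosa in UTC: 06:00-10:30, 10:55-20:50, 20:55-22:00 (add 5h to convert from UTC-5).
Xiulan in UTC: 06:35-15:05, 15:20-21:55 (subtract 1h to convert from UTC+1).
Farrukh in UTC: 06:00-08:40, 12:30-16:30, 17:15-19:50 (subtract 1h to convert from UTC+1).
Ugo in UTC: 06:50-08:45, 09:50-17:00, 18:15-19:55 (add 5h to convert from UTC-5).
Wiremu ∩ Tara: 06:00-08:40, 09:35-11:10, 11:45-15:05, 16:25-20:10.
Wiremu ∩ Tara ∩ Rosa: 06:00-08:40, 09:35-10:30, 10:55-11:10, 11:45-15:05, 16:25-20:10.
Wiremu ∩ Tara ∩ Rosa ∩ Xiulan: 06:35-08:40, 09:35-10:30, 10:55-11:10, 11:45-15:05, 16:25-20:10.
Wiremu ∩ Tara ∩ Rosa ∩ Xiulan ∩ Farrukh: 06:35-08:40, 12:30-15:05, 16:25-16:30, 17:15-19:50.
Wiremu ∩ Tara ∩ Rosa ∩ Xiulan ∩ Farrukh ∩ Ugo: 06:50-08:40, 12:30-15:05, 16:25-16:30, 18:15-19:50.
The first common window of at least 30 minutes is 06:50-08:40, so the earliest start is 06:50.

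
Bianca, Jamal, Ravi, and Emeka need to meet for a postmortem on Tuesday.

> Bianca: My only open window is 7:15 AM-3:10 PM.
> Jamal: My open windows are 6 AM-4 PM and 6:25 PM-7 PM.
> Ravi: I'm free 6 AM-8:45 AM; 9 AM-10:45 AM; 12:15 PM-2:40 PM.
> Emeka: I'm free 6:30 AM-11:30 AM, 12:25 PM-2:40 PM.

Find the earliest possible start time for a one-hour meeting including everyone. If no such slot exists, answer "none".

Bianca ∩ Jamal: 07:15-15:10.
Bianca ∩ Jamal ∩ Ravi: 07:15-08:45, 09:00-10:45, 12:15-14:40.
Bianca ∩ Jamal ∩ Ravi ∩ Emeka: 07:15-08:45, 09:00-10:45, 12:25-14:40.
The first common window of at least 60 minutes is 07:15-08:45, so the earliest start is 07:15.

07:15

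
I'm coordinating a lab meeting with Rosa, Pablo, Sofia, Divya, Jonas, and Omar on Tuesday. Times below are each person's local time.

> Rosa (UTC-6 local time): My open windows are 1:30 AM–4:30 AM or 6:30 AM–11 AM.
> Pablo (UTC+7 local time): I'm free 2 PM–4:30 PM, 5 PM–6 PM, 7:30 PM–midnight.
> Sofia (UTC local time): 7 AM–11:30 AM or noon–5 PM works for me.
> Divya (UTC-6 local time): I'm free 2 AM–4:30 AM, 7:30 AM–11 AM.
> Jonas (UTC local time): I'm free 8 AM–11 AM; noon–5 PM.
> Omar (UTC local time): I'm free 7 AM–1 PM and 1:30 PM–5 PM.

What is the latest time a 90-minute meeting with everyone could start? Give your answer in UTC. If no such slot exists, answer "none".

Rosa in UTC: 07:30-10:30, 12:30-17:00 (add 6h to convert from UTC-6).
Pablo in UTC: 07:00-09:30, 10:00-11:00, 12:30-17:00 (subtract 7h to convert from UTC+7).
Sofia in UTC: 07:00-11:30, 12:00-17:00.
Divya in UTC: 08:00-10:30, 13:30-17:00 (add 6h to convert from UTC-6).
Jonas in UTC: 08:00-11:00, 12:00-17:00.
Omar in UTC: 07:00-13:00, 13:30-17:00.
Rosa ∩ Pablo: 07:30-09:30, 10:00-10:30, 12:30-17:00.
Rosa ∩ Pablo ∩ Sofia: 07:30-09:30, 10:00-10:30, 12:30-17:00.
Rosa ∩ Pablo ∩ Sofia ∩ Divya: 08:00-09:30, 10:00-10:30, 13:30-17:00.
Rosa ∩ Pablo ∩ Sofia ∩ Divya ∩ Jonas: 08:00-09:30, 10:00-10:30, 13:30-17:00.
Rosa ∩ Pablo ∩ Sofia ∩ Divya ∩ Jonas ∩ Omar: 08:00-09:30, 10:00-10:30, 13:30-17:00.
So the common availability across everyone is 08:00-09:30, 10:00-10:30, 13:30-17:00.
The last common window of at least 90 minutes is 13:30-17:00; a 90-minute meeting can start as late as 15:30 and still end by 17:00.

15:30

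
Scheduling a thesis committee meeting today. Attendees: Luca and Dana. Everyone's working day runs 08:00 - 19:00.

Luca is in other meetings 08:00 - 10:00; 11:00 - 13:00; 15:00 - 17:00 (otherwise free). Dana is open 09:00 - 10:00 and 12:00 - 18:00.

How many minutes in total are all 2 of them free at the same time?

Luca free: 10:00-11:00, 13:00-15:00, 17:00-19:00 (invert busy blocks within the working day).
Dana free: 09:00-10:00, 12:00-18:00.
Luca ∩ Dana: 13:00-15:00, 17:00-18:00.
Summing the common windows: 120 + 60 = 180 minutes.

180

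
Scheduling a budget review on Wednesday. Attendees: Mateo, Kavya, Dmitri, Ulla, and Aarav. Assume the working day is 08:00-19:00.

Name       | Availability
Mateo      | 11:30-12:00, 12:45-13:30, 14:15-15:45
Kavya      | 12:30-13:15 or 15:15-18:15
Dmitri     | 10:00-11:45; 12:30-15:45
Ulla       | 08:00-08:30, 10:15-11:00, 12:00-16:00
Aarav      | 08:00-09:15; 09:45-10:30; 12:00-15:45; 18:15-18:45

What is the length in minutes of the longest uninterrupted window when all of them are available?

Mateo ∩ Kavya: 12:45-13:15, 15:15-15:45.
Mateo ∩ Kavya ∩ Dmitri: 12:45-13:15, 15:15-15:45.
Mateo ∩ Kavya ∩ Dmitri ∩ Ulla: 12:45-13:15, 15:15-15:45.
Mateo ∩ Kavya ∩ Dmitri ∩ Ulla ∩ Aarav: 12:45-13:15, 15:15-15:45.
The longest is 12:45-13:15 at 30 minutes.

30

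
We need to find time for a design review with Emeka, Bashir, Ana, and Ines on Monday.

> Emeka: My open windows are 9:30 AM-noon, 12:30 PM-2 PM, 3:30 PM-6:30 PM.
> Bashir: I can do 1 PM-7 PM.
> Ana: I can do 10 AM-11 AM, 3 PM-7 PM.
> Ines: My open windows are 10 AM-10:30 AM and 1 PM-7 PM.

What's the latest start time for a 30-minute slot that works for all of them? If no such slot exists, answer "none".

18:00

Emeka ∩ Bashir: 13:00-14:00, 15:30-18:30.
Emeka ∩ Bashir ∩ Ana: 15:30-18:30.
Emeka ∩ Bashir ∩ Ana ∩ Ines: 15:30-18:30.
Those are the intersection windows.
The last common window of at least 30 minutes is 15:30-18:30; a 30-minute meeting can start as late as 18:00 and still end by 18:30.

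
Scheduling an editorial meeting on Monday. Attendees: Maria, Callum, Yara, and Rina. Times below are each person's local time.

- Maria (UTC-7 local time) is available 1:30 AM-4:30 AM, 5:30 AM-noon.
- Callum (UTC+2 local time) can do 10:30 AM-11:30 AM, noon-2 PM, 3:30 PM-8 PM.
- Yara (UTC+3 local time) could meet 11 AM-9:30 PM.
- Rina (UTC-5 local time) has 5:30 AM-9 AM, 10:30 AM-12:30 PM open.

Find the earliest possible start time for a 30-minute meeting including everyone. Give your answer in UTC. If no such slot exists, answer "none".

Maria in UTC: 08:30-11:30, 12:30-19:00 (add 7h to convert from UTC-7).
Callum in UTC: 08:30-09:30, 10:00-12:00, 13:30-18:00 (subtract 2h to convert from UTC+2).
Yara in UTC: 08:00-18:30 (subtract 3h to convert from UTC+3).
Rina in UTC: 10:30-14:00, 15:30-17:30 (add 5h to convert from UTC-5).
Maria ∩ Callum: 08:30-09:30, 10:00-11:30, 13:30-18:00.
Maria ∩ Callum ∩ Yara: 08:30-09:30, 10:00-11:30, 13:30-18:00.
Maria ∩ Callum ∩ Yara ∩ Rina: 10:30-11:30, 13:30-14:00, 15:30-17:30.
The first common window of at least 30 minutes is 10:30-11:30, so the earliest start is 10:30.

10:30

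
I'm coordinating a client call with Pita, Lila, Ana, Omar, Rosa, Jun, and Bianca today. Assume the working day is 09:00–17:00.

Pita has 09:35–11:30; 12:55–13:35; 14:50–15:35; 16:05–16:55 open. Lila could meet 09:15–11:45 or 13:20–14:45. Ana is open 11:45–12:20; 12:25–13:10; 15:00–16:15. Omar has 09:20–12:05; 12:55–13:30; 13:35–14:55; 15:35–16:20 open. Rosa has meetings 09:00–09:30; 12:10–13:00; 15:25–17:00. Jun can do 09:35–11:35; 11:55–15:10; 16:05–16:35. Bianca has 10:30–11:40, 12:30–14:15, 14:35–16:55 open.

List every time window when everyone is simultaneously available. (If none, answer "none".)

none

Pita free: 09:35-11:30, 12:55-13:35, 14:50-15:35, 16:05-16:55.
Lila free: 09:15-11:45, 13:20-14:45.
Ana free: 11:45-12:20, 12:25-13:10, 15:00-16:15.
Omar free: 09:20-12:05, 12:55-13:30, 13:35-14:55, 15:35-16:20.
Rosa free: 09:30-12:10, 13:00-15:25 (invert busy blocks within the working day).
Jun free: 09:35-11:35, 11:55-15:10, 16:05-16:35.
Bianca free: 10:30-11:40, 12:30-14:15, 14:35-16:55.
Pita ∩ Lila: 09:35-11:30, 13:20-13:35.
Pita ∩ Lila ∩ Ana: ∅.
Pita ∩ Lila ∩ Ana ∩ Omar: ∅.
Pita ∩ Lila ∩ Ana ∩ Omar ∩ Rosa: ∅.
Pita ∩ Lila ∩ Ana ∩ Omar ∩ Rosa ∩ Jun: ∅.
Pita ∩ Lila ∩ Ana ∩ Omar ∩ Rosa ∩ Jun ∩ Bianca: ∅.
There is no time when everyone is free.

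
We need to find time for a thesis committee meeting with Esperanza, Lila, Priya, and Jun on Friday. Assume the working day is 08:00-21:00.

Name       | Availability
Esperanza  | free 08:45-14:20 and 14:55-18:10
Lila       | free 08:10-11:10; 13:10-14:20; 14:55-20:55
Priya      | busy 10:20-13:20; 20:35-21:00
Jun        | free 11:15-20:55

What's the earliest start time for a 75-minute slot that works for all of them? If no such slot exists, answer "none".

Esperanza free: 08:45-14:20, 14:55-18:10.
Lila free: 08:10-11:10, 13:10-14:20, 14:55-20:55.
Priya free: 08:00-10:20, 13:20-20:35 (invert busy blocks within the working day).
Jun free: 11:15-20:55.
Esperanza ∩ Lila: 08:45-11:10, 13:10-14:20, 14:55-18:10.
Esperanza ∩ Lila ∩ Priya: 08:45-10:20, 13:20-14:20, 14:55-18:10.
Esperanza ∩ Lila ∩ Priya ∩ Jun: 13:20-14:20, 14:55-18:10.
So the common availability across everyone is 13:20-14:20, 14:55-18:10.
The first common window of at least 75 minutes is 14:55-18:10, so the earliest start is 14:55.

14:55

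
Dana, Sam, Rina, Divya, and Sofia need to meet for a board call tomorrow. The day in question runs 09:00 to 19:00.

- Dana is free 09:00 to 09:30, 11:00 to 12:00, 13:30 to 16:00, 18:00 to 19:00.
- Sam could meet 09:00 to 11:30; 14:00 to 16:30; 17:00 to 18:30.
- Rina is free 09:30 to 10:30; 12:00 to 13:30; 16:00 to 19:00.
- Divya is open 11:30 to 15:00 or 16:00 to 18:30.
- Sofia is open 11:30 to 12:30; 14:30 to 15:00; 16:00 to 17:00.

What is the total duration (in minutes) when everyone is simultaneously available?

0

Dana ∩ Sam: 09:00-09:30, 11:00-11:30, 14:00-16:00, 18:00-18:30.
Dana ∩ Sam ∩ Rina: 18:00-18:30.
Dana ∩ Sam ∩ Rina ∩ Divya: 18:00-18:30.
Dana ∩ Sam ∩ Rina ∩ Divya ∩ Sofia: ∅.
There is no time when everyone is free.
There is no common window, so the total is 0 minutes.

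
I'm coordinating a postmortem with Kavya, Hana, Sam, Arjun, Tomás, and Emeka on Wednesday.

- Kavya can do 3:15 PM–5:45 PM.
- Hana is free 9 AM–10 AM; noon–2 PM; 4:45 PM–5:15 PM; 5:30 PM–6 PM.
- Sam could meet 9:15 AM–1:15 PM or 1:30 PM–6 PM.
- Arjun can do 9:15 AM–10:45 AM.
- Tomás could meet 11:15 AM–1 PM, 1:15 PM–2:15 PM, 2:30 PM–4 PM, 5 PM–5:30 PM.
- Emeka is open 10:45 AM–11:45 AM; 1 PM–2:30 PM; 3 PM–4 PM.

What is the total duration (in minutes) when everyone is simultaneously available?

Kavya ∩ Hana: 16:45-17:15, 17:30-17:45.
Kavya ∩ Hana ∩ Sam: 16:45-17:15, 17:30-17:45.
Kavya ∩ Hana ∩ Sam ∩ Arjun: ∅.
Kavya ∩ Hana ∩ Sam ∩ Arjun ∩ Tomás: ∅.
Kavya ∩ Hana ∩ Sam ∩ Arjun ∩ Tomás ∩ Emeka: ∅.
There is no time when everyone is free.
There is no common window, so the total is 0 minutes.

0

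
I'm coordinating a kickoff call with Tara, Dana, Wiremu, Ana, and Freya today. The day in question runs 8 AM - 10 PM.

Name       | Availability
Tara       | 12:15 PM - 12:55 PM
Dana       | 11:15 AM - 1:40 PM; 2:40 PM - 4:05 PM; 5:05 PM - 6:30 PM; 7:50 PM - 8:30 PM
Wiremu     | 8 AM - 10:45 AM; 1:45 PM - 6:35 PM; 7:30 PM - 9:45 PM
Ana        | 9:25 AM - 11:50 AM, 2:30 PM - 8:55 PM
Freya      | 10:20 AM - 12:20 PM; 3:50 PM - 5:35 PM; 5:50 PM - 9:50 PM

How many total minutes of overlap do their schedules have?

0

Tara ∩ Dana: 12:15-12:55.
Tara ∩ Dana ∩ Wiremu: ∅.
Tara ∩ Dana ∩ Wiremu ∩ Ana: ∅.
Tara ∩ Dana ∩ Wiremu ∩ Ana ∩ Freya: ∅.
There is no time when everyone is free.
There is no common window, so the total is 0 minutes.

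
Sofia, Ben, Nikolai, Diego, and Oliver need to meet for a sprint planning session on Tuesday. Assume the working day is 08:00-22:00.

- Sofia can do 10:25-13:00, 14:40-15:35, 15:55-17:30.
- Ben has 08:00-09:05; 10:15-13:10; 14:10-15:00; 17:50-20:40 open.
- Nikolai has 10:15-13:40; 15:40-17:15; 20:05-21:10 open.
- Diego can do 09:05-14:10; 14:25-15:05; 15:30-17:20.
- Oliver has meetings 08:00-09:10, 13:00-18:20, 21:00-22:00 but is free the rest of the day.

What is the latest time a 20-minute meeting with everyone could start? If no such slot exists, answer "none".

12:40

Sofia free: 10:25-13:00, 14:40-15:35, 15:55-17:30.
Ben free: 08:00-09:05, 10:15-13:10, 14:10-15:00, 17:50-20:40.
Nikolai free: 10:15-13:40, 15:40-17:15, 20:05-21:10.
Diego free: 09:05-14:10, 14:25-15:05, 15:30-17:20.
Oliver free: 09:10-13:00, 18:20-21:00 (invert busy blocks within the working day).
Sofia ∩ Ben: 10:25-13:00, 14:40-15:00.
Sofia ∩ Ben ∩ Nikolai: 10:25-13:00.
Sofia ∩ Ben ∩ Nikolai ∩ Diego: 10:25-13:00.
Sofia ∩ Ben ∩ Nikolai ∩ Diego ∩ Oliver: 10:25-13:00.
Those are the intersection windows.
The last common window of at least 20 minutes is 10:25-13:00; a 20-minute meeting can start as late as 12:40 and still end by 13:00.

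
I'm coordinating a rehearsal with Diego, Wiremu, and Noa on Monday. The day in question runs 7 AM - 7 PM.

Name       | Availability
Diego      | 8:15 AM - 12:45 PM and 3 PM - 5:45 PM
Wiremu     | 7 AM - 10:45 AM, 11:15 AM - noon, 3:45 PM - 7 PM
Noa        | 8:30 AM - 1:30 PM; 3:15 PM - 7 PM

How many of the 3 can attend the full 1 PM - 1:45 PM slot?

nobody can make the full 13:00-13:45 slot — that's 0.

0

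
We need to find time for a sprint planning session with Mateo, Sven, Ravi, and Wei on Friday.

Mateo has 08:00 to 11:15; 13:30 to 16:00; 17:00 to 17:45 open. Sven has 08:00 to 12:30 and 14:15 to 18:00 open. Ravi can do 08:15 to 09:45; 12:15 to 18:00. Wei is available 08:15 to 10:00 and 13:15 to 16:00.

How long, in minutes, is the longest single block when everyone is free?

105

Mateo ∩ Sven: 08:00-11:15, 14:15-16:00, 17:00-17:45.
Mateo ∩ Sven ∩ Ravi: 08:15-09:45, 14:15-16:00, 17:00-17:45.
Mateo ∩ Sven ∩ Ravi ∩ Wei: 08:15-09:45, 14:15-16:00.
The longest is 14:15-16:00 at 105 minutes.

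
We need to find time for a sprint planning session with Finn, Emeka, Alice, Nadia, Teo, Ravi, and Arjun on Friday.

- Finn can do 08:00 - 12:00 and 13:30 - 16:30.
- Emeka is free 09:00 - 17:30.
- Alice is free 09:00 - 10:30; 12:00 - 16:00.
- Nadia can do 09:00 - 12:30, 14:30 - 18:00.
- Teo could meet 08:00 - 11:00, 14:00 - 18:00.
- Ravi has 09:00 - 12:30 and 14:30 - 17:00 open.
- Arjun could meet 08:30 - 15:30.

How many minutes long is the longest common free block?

Finn ∩ Emeka: 09:00-12:00, 13:30-16:30.
Finn ∩ Emeka ∩ Alice: 09:00-10:30, 13:30-16:00.
Finn ∩ Emeka ∩ Alice ∩ Nadia: 09:00-10:30, 14:30-16:00.
Finn ∩ Emeka ∩ Alice ∩ Nadia ∩ Teo: 09:00-10:30, 14:30-16:00.
Finn ∩ Emeka ∩ Alice ∩ Nadia ∩ Teo ∩ Ravi: 09:00-10:30, 14:30-16:00.
Finn ∩ Emeka ∩ Alice ∩ Nadia ∩ Teo ∩ Ravi ∩ Arjun: 09:00-10:30, 14:30-15:30.
The longest is 09:00-10:30 at 90 minutes.

90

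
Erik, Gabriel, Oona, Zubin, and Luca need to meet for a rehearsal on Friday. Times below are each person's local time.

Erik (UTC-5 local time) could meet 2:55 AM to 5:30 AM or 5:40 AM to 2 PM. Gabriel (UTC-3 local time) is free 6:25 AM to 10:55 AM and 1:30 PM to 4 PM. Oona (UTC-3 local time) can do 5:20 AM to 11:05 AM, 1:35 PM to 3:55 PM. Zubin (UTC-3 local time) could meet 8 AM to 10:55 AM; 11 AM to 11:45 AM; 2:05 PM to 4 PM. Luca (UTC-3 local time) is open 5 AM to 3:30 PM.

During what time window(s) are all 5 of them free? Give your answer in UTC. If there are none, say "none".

11:00-13:55, 17:05-18:30

Erik in UTC: 07:55-10:30, 10:40-19:00 (add 5h to convert from UTC-5).
Gabriel in UTC: 09:25-13:55, 16:30-19:00 (add 3h to convert from UTC-3).
Oona in UTC: 08:20-14:05, 16:35-18:55 (add 3h to convert from UTC-3).
Zubin in UTC: 11:00-13:55, 14:00-14:45, 17:05-19:00 (add 3h to convert from UTC-3).
Luca in UTC: 08:00-18:30 (add 3h to convert from UTC-3).
Erik ∩ Gabriel: 09:25-10:30, 10:40-13:55, 16:30-19:00.
Erik ∩ Gabriel ∩ Oona: 09:25-10:30, 10:40-13:55, 16:35-18:55.
Erik ∩ Gabriel ∩ Oona ∩ Zubin: 11:00-13:55, 17:05-18:55.
Erik ∩ Gabriel ∩ Oona ∩ Zubin ∩ Luca: 11:00-13:55, 17:05-18:30.
Those are the intersection windows.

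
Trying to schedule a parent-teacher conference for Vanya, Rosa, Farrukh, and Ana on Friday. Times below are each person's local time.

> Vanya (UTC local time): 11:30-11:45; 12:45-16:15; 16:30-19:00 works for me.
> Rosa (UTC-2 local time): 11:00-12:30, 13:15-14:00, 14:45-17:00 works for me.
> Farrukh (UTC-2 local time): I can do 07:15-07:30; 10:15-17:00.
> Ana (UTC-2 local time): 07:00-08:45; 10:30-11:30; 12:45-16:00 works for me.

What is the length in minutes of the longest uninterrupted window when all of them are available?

Vanya in UTC: 11:30-11:45, 12:45-16:15, 16:30-19:00.
Rosa in UTC: 13:00-14:30, 15:15-16:00, 16:45-19:00 (add 2h to convert from UTC-2).
Farrukh in UTC: 09:15-09:30, 12:15-19:00 (add 2h to convert from UTC-2).
Ana in UTC: 09:00-10:45, 12:30-13:30, 14:45-18:00 (add 2h to convert from UTC-2).
Vanya ∩ Rosa: 13:00-14:30, 15:15-16:00, 16:45-19:00.
Vanya ∩ Rosa ∩ Farrukh: 13:00-14:30, 15:15-16:00, 16:45-19:00.
Vanya ∩ Rosa ∩ Farrukh ∩ Ana: 13:00-13:30, 15:15-16:00, 16:45-18:00.
The longest is 16:45-18:00 at 75 minutes.

75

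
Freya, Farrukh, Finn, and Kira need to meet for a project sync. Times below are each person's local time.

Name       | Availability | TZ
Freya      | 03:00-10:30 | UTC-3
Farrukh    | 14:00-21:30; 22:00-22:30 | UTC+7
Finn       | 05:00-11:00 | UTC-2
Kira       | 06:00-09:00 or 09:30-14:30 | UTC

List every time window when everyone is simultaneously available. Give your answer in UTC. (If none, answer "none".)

Freya in UTC: 06:00-13:30 (add 3h to convert from UTC-3).
Farrukh in UTC: 07:00-14:30, 15:00-15:30 (subtract 7h to convert from UTC+7).
Finn in UTC: 07:00-13:00 (add 2h to convert from UTC-2).
Kira in UTC: 06:00-09:00, 09:30-14:30.
Freya ∩ Farrukh: 07:00-13:30.
Freya ∩ Farrukh ∩ Finn: 07:00-13:00.
Freya ∩ Farrukh ∩ Finn ∩ Kira: 07:00-09:00, 09:30-13:00.

07:00-09:00, 09:30-13:00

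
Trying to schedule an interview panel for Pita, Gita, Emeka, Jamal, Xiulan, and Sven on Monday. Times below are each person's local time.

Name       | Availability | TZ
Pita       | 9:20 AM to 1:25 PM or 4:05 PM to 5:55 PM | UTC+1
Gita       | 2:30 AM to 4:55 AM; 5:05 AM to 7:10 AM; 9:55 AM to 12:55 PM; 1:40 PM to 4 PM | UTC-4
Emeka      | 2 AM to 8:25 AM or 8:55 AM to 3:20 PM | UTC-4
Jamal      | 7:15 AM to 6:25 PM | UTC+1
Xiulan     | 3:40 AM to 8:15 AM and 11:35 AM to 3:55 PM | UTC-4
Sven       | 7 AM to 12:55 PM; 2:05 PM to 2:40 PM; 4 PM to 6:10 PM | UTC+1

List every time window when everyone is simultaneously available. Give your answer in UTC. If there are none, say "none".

Pita in UTC: 08:20-12:25, 15:05-16:55 (subtract 1h to convert from UTC+1).
Gita in UTC: 06:30-08:55, 09:05-11:10, 13:55-16:55, 17:40-20:00 (add 4h to convert from UTC-4).
Emeka in UTC: 06:00-12:25, 12:55-19:20 (add 4h to convert from UTC-4).
Jamal in UTC: 06:15-17:25 (subtract 1h to convert from UTC+1).
Xiulan in UTC: 07:40-12:15, 15:35-19:55 (add 4h to convert from UTC-4).
Sven in UTC: 06:00-11:55, 13:05-13:40, 15:00-17:10 (subtract 1h to convert from UTC+1).
Pita ∩ Gita: 08:20-08:55, 09:05-11:10, 15:05-16:55.
Pita ∩ Gita ∩ Emeka: 08:20-08:55, 09:05-11:10, 15:05-16:55.
Pita ∩ Gita ∩ Emeka ∩ Jamal: 08:20-08:55, 09:05-11:10, 15:05-16:55.
Pita ∩ Gita ∩ Emeka ∩ Jamal ∩ Xiulan: 08:20-08:55, 09:05-11:10, 15:35-16:55.
Pita ∩ Gita ∩ Emeka ∩ Jamal ∩ Xiulan ∩ Sven: 08:20-08:55, 09:05-11:10, 15:35-16:55.

08:20-08:55, 09:05-11:10, 15:35-16:55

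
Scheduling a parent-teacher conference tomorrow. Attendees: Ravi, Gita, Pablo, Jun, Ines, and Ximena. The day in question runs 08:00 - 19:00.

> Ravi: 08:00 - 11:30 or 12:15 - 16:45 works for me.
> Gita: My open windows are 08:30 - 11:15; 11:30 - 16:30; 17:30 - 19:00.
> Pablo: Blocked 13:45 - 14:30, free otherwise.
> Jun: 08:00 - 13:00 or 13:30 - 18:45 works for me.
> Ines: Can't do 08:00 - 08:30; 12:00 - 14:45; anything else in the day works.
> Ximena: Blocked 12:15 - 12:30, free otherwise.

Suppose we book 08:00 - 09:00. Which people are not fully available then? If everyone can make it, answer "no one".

Ravi free: 08:00-11:30, 12:15-16:45.
Gita free: 08:30-11:15, 11:30-16:30, 17:30-19:00.
Pablo free: 08:00-13:45, 14:30-19:00 (invert busy blocks within the working day).
Jun free: 08:00-13:00, 13:30-18:45.
Ines free: 08:30-12:00, 14:45-19:00 (invert busy blocks within the working day).
Ximena free: 08:00-12:15, 12:30-19:00 (invert busy blocks within the working day).
Ravi: free for 08:00-09:00. Gita: not fully free for 08:00-09:00. Pablo: free for 08:00-09:00. Jun: free for 08:00-09:00. Ines: not fully free for 08:00-09:00. Ximena: free for 08:00-09:00.

Gita, Ines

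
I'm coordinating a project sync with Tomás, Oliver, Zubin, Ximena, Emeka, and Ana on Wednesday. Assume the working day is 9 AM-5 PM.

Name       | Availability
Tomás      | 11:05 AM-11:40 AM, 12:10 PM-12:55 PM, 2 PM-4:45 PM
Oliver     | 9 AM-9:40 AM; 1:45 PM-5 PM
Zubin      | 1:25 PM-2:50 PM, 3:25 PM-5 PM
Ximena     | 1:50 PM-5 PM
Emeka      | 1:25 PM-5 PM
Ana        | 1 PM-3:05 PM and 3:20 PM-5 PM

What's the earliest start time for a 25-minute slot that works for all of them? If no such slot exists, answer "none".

Tomás ∩ Oliver: 14:00-16:45.
Tomás ∩ Oliver ∩ Zubin: 14:00-14:50, 15:25-16:45.
Tomás ∩ Oliver ∩ Zubin ∩ Ximena: 14:00-14:50, 15:25-16:45.
Tomás ∩ Oliver ∩ Zubin ∩ Ximena ∩ Emeka: 14:00-14:50, 15:25-16:45.
Tomás ∩ Oliver ∩ Zubin ∩ Ximena ∩ Emeka ∩ Ana: 14:00-14:50, 15:25-16:45.
So the common availability across everyone is 14:00-14:50, 15:25-16:45.
The first common window of at least 25 minutes is 14:00-14:50, so the earliest start is 14:00.

14:00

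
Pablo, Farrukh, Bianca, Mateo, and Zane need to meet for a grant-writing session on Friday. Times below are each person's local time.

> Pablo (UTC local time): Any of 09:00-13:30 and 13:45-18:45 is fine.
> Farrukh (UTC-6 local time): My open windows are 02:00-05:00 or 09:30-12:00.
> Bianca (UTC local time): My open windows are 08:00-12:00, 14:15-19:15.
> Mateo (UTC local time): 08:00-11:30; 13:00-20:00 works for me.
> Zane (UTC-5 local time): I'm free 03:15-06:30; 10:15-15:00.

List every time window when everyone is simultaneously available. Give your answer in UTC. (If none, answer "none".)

09:00-11:00, 15:30-18:00

Pablo in UTC: 09:00-13:30, 13:45-18:45.
Farrukh in UTC: 08:00-11:00, 15:30-18:00 (add 6h to convert from UTC-6).
Bianca in UTC: 08:00-12:00, 14:15-19:15.
Mateo in UTC: 08:00-11:30, 13:00-20:00.
Zane in UTC: 08:15-11:30, 15:15-20:00 (add 5h to convert from UTC-5).
Pablo ∩ Farrukh: 09:00-11:00, 15:30-18:00.
Pablo ∩ Farrukh ∩ Bianca: 09:00-11:00, 15:30-18:00.
Pablo ∩ Farrukh ∩ Bianca ∩ Mateo: 09:00-11:00, 15:30-18:00.
Pablo ∩ Farrukh ∩ Bianca ∩ Mateo ∩ Zane: 09:00-11:00, 15:30-18:00.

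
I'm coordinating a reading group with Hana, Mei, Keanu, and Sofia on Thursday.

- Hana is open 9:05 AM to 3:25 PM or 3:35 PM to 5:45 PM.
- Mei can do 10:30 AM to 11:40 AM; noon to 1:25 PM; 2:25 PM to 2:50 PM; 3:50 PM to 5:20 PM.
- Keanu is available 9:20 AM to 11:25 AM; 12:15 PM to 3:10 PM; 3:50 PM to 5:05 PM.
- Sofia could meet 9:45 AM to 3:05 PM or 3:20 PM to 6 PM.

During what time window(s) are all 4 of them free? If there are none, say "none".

10:30-11:25, 12:15-13:25, 14:25-14:50, 15:50-17:05

Hana ∩ Mei: 10:30-11:40, 12:00-13:25, 14:25-14:50, 15:50-17:20.
Hana ∩ Mei ∩ Keanu: 10:30-11:25, 12:15-13:25, 14:25-14:50, 15:50-17:05.
Hana ∩ Mei ∩ Keanu ∩ Sofia: 10:30-11:25, 12:15-13:25, 14:25-14:50, 15:50-17:05.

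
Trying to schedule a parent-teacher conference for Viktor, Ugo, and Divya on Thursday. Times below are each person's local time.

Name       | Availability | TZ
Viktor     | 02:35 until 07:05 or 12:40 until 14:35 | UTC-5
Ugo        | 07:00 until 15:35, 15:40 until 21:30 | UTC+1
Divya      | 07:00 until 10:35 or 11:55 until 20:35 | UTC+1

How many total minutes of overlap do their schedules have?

Viktor in UTC: 07:35-12:05, 17:40-19:35 (add 5h to convert from UTC-5).
Ugo in UTC: 06:00-14:35, 14:40-20:30 (subtract 1h to convert from UTC+1).
Divya in UTC: 06:00-09:35, 10:55-19:35 (subtract 1h to convert from UTC+1).
Viktor ∩ Ugo: 07:35-12:05, 17:40-19:35.
Viktor ∩ Ugo ∩ Divya: 07:35-09:35, 10:55-12:05, 17:40-19:35.
Summing the common windows: 120 + 70 + 115 = 305 minutes.

305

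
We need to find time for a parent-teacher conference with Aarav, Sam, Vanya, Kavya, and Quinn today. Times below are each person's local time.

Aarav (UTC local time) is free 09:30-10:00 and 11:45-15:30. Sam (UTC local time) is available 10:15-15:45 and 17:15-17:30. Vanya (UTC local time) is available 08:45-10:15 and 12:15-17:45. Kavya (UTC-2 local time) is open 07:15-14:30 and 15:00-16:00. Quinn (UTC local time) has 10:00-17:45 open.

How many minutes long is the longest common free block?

Aarav in UTC: 09:30-10:00, 11:45-15:30.
Sam in UTC: 10:15-15:45, 17:15-17:30.
Vanya in UTC: 08:45-10:15, 12:15-17:45.
Kavya in UTC: 09:15-16:30, 17:00-18:00 (add 2h to convert from UTC-2).
Quinn in UTC: 10:00-17:45.
Aarav ∩ Sam: 11:45-15:30.
Aarav ∩ Sam ∩ Vanya: 12:15-15:30.
Aarav ∩ Sam ∩ Vanya ∩ Kavya: 12:15-15:30.
Aarav ∩ Sam ∩ Vanya ∩ Kavya ∩ Quinn: 12:15-15:30.
So the common availability across everyone is 12:15-15:30.
The longest is 12:15-15:30 at 195 minutes.

195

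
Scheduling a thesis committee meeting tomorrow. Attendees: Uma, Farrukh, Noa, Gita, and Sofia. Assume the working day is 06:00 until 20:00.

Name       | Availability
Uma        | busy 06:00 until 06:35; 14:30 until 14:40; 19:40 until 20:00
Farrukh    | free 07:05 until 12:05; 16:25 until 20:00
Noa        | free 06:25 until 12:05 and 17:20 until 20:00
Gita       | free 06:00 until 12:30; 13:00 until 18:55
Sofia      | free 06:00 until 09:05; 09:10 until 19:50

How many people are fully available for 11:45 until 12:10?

Uma free: 06:35-14:30, 14:40-19:40 (invert busy blocks within the working day).
Farrukh free: 07:05-12:05, 16:25-20:00.
Noa free: 06:25-12:05, 17:20-20:00.
Gita free: 06:00-12:30, 13:00-18:55.
Sofia free: 06:00-09:05, 09:10-19:50.
Uma, Gita, and Sofia can make the full 11:45-12:10 slot — that's 3.

3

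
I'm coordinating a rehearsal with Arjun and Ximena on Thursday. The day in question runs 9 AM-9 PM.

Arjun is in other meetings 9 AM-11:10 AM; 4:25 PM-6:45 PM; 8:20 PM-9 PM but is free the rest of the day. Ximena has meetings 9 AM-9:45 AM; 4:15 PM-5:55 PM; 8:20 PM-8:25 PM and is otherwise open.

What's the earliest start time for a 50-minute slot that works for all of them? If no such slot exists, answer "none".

11:10

Arjun free: 11:10-16:25, 18:45-20:20 (invert busy blocks within the working day).
Ximena free: 09:45-16:15, 17:55-20:20, 20:25-21:00 (invert busy blocks within the working day).
Arjun ∩ Ximena: 11:10-16:15, 18:45-20:20.
Those are the intersection windows.
The first common window of at least 50 minutes is 11:10-16:15, so the earliest start is 11:10.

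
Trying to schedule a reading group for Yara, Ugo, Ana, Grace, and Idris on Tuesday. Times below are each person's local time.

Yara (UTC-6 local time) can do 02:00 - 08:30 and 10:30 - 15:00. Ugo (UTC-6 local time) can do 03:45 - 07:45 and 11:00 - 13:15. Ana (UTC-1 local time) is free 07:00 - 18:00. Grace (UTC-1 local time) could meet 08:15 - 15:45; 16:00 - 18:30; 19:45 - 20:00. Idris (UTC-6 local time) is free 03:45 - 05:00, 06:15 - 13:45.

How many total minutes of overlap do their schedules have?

285

Yara in UTC: 08:00-14:30, 16:30-21:00 (add 6h to convert from UTC-6).
Ugo in UTC: 09:45-13:45, 17:00-19:15 (add 6h to convert from UTC-6).
Ana in UTC: 08:00-19:00 (add 1h to convert from UTC-1).
Grace in UTC: 09:15-16:45, 17:00-19:30, 20:45-21:00 (add 1h to convert from UTC-1).
Idris in UTC: 09:45-11:00, 12:15-19:45 (add 6h to convert from UTC-6).
Yara ∩ Ugo: 09:45-13:45, 17:00-19:15.
Yara ∩ Ugo ∩ Ana: 09:45-13:45, 17:00-19:00.
Yara ∩ Ugo ∩ Ana ∩ Grace: 09:45-13:45, 17:00-19:00.
Yara ∩ Ugo ∩ Ana ∩ Grace ∩ Idris: 09:45-11:00, 12:15-13:45, 17:00-19:00.
Summing the common windows: 75 + 90 + 120 = 285 minutes.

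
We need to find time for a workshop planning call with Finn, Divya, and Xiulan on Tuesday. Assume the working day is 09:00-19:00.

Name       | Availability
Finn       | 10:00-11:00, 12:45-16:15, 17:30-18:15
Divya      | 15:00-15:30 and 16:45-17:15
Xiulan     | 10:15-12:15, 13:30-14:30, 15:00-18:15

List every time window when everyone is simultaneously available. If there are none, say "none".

15:00-15:30

Finn ∩ Divya: 15:00-15:30.
Finn ∩ Divya ∩ Xiulan: 15:00-15:30.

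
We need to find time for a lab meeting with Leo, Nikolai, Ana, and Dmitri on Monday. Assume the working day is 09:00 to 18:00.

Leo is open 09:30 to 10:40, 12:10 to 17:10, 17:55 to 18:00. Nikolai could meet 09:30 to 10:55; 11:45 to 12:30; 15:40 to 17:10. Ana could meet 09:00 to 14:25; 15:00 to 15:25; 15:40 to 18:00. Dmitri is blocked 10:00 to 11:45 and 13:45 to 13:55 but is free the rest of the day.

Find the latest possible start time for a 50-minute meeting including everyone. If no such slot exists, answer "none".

16:20

Leo free: 09:30-10:40, 12:10-17:10, 17:55-18:00.
Nikolai free: 09:30-10:55, 11:45-12:30, 15:40-17:10.
Ana free: 09:00-14:25, 15:00-15:25, 15:40-18:00.
Dmitri free: 09:00-10:00, 11:45-13:45, 13:55-18:00 (invert busy blocks within the working day).
Leo ∩ Nikolai: 09:30-10:40, 12:10-12:30, 15:40-17:10.
Leo ∩ Nikolai ∩ Ana: 09:30-10:40, 12:10-12:30, 15:40-17:10.
Leo ∩ Nikolai ∩ Ana ∩ Dmitri: 09:30-10:00, 12:10-12:30, 15:40-17:10.
So the common availability across everyone is 09:30-10:00, 12:10-12:30, 15:40-17:10.
The last common window of at least 50 minutes is 15:40-17:10; a 50-minute meeting can start as late as 16:20 and still end by 17:10.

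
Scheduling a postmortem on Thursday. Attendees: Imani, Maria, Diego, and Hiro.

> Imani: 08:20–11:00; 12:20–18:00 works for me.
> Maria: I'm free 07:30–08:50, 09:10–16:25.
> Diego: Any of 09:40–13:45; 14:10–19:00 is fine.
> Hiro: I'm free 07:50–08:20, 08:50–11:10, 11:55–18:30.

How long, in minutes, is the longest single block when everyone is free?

Imani ∩ Maria: 08:20-08:50, 09:10-11:00, 12:20-16:25.
Imani ∩ Maria ∩ Diego: 09:40-11:00, 12:20-13:45, 14:10-16:25.
Imani ∩ Maria ∩ Diego ∩ Hiro: 09:40-11:00, 12:20-13:45, 14:10-16:25.
Those are the intersection windows.
The longest is 14:10-16:25 at 135 minutes.

135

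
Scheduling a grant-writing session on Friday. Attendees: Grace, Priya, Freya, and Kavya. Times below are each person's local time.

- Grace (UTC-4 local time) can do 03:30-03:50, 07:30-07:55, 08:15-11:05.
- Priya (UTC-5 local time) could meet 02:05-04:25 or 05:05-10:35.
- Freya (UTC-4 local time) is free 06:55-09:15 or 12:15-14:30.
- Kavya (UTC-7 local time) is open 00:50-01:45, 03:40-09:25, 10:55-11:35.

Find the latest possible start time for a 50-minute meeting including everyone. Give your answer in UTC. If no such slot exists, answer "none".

Grace in UTC: 07:30-07:50, 11:30-11:55, 12:15-15:05 (add 4h to convert from UTC-4).
Priya in UTC: 07:05-09:25, 10:05-15:35 (add 5h to convert from UTC-5).
Freya in UTC: 10:55-13:15, 16:15-18:30 (add 4h to convert from UTC-4).
Kavya in UTC: 07:50-08:45, 10:40-16:25, 17:55-18:35 (add 7h to convert from UTC-7).
Grace ∩ Priya: 07:30-07:50, 11:30-11:55, 12:15-15:05.
Grace ∩ Priya ∩ Freya: 11:30-11:55, 12:15-13:15.
Grace ∩ Priya ∩ Freya ∩ Kavya: 11:30-11:55, 12:15-13:15.
The last common window of at least 50 minutes is 12:15-13:15; a 50-minute meeting can start as late as 12:25 and still end by 13:15.

12:25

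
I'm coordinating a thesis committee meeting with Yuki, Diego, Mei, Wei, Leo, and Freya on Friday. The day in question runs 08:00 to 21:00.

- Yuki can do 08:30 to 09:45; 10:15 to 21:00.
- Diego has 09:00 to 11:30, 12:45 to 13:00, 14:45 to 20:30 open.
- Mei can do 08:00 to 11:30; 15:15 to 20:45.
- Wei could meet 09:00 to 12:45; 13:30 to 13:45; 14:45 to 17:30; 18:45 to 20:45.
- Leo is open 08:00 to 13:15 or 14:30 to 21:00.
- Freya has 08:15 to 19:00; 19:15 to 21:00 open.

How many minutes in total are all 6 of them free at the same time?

Yuki ∩ Diego: 09:00-09:45, 10:15-11:30, 12:45-13:00, 14:45-20:30.
Yuki ∩ Diego ∩ Mei: 09:00-09:45, 10:15-11:30, 15:15-20:30.
Yuki ∩ Diego ∩ Mei ∩ Wei: 09:00-09:45, 10:15-11:30, 15:15-17:30, 18:45-20:30.
Yuki ∩ Diego ∩ Mei ∩ Wei ∩ Leo: 09:00-09:45, 10:15-11:30, 15:15-17:30, 18:45-20:30.
Yuki ∩ Diego ∩ Mei ∩ Wei ∩ Leo ∩ Freya: 09:00-09:45, 10:15-11:30, 15:15-17:30, 18:45-19:00, 19:15-20:30.
So the common availability across everyone is 09:00-09:45, 10:15-11:30, 15:15-17:30, 18:45-19:00, 19:15-20:30.
Summing the common windows: 45 + 75 + 135 + 15 + 75 = 345 minutes.

345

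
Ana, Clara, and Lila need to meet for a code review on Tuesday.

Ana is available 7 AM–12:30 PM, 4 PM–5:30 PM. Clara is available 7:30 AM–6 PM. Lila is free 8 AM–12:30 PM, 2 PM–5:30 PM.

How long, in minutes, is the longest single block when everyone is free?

270

Ana ∩ Clara: 07:30-12:30, 16:00-17:30.
Ana ∩ Clara ∩ Lila: 08:00-12:30, 16:00-17:30.
So the common availability across everyone is 08:00-12:30, 16:00-17:30.
The longest is 08:00-12:30 at 270 minutes.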